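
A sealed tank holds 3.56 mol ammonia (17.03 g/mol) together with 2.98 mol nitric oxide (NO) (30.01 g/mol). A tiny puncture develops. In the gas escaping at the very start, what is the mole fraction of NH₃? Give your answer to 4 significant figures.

The effusion rate of species i is ∝ p_i/√M_i ∝ n_i/√M_i.
So x_NH₃ in the escaping gas = (n_NH₃/√M_NH₃) / Σ(n_i/√M_i)
= (3.56/√17.03) / (3.56/√17.03 + 2.98/√30.01) = 0.8627/(0.8627 + 0.5440) = 0.6133.

0.6133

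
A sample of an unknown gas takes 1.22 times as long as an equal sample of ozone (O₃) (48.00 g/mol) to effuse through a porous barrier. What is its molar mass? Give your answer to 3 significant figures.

By Graham's law, t_X/t_O₃ = √(M_X/M_O₃).
1.22 = √(M_X/48.00)
M_X = 48.00 × 1.22² = 48.00 × 1.488 = 71.4 g/mol

71.4 g/mol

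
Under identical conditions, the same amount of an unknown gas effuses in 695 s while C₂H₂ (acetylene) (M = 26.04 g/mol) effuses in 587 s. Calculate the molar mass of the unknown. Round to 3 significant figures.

From Graham's law, t_X/t_C₂H₂ = √(M_X/M_C₂H₂).
695/587 = 1.184 = √(M_X/26.04)
M_X = 26.04 × 1.184² = 26.04 × 1.402 = 36.5 g/mol

36.5 g/mol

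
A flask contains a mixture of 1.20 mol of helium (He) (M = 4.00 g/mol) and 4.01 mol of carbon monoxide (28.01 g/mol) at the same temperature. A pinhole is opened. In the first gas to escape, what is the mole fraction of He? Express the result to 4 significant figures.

Rate_i ∝ x_i/√M_i (Graham's law weighted by mole fraction), so the effusate composition follows n_i/√M_i.
So x_He in the escaping gas = (n_He/√M_He) / Σ(n_i/√M_i)
= (1.20/√4.00) / (1.20/√4.00 + 4.01/√28.01) = 0.6000/(0.6000 + 0.7577) = 0.4419.

0.4419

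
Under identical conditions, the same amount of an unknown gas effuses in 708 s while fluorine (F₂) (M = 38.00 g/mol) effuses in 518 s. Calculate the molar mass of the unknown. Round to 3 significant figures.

71.0 g/mol

From Graham's law, t_X/t_F₂ = √(M_X/M_F₂).
708/518 = 1.367 = √(M_X/38.00)
M_X = 38.00 × 1.367² = 38.00 × 1.868 = 71.0 g/mol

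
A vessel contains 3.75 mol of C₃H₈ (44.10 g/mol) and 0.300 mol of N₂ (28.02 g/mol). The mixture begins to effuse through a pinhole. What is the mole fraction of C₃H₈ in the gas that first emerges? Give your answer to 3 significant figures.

0.909

Rate_i ∝ x_i/√M_i (Graham's law weighted by mole fraction), so the effusate composition follows n_i/√M_i.
Mole fraction of C₃H₈ in the effusate = (n_C₃H₈/√M_C₃H₈) / (n_C₃H₈/√M_C₃H₈ + n_N₂/√M_N₂)
= (3.75/√44.10) / (3.75/√44.10 + 0.300/√28.02) = 0.5647/(0.5647 + 0.05667) = 0.909.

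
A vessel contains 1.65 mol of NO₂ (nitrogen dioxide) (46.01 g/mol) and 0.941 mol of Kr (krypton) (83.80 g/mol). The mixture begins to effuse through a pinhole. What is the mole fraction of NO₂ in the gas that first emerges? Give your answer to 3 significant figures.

0.703

Each component's effusion rate ∝ (its partial pressure)·(1/√M) ∝ n_i/√M_i.
So x_NO₂ in the escaping gas = (n_NO₂/√M_NO₂) / Σ(n_i/√M_i)
= (1.65/√46.01) / (1.65/√46.01 + 0.941/√83.80) = 0.2433/(0.2433 + 0.1028) = 0.703.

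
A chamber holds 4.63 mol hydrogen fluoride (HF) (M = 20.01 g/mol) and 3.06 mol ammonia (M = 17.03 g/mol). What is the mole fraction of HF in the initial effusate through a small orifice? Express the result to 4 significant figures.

0.5826

Rate_i ∝ x_i/√M_i (Graham's law weighted by mole fraction), so the effusate composition follows n_i/√M_i.
So x_HF in the escaping gas = (n_HF/√M_HF) / Σ(n_i/√M_i)
= (4.63/√20.01) / (4.63/√20.01 + 3.06/√17.03) = 1.035/(1.035 + 0.7415) = 0.5826.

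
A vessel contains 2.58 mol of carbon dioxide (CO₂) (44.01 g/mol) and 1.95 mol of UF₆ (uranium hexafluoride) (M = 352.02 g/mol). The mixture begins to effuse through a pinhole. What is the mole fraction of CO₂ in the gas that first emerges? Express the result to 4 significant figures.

The effusion rate of species i is ∝ p_i/√M_i ∝ n_i/√M_i.
Mole fraction of CO₂ in the effusate = (n_CO₂/√M_CO₂) / (n_CO₂/√M_CO₂ + n_UF₆/√M_UF₆)
= (2.58/√44.01) / (2.58/√44.01 + 1.95/√352.02) = 0.3889/(0.3889 + 0.1039) = 0.7891.

0.7891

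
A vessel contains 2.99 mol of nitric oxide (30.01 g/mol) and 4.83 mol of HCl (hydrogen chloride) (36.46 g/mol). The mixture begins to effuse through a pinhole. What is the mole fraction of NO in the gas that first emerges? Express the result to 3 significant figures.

Rate_i ∝ x_i/√M_i (Graham's law weighted by mole fraction), so the effusate composition follows n_i/√M_i.
x_NO(eff) = (n_NO/√M_NO) / (n_NO/√M_NO + n_HCl/√M_HCl)
= (2.99/√30.01) / (2.99/√30.01 + 4.83/√36.46) = 0.5458/(0.5458 + 0.7999) = 0.406.

0.406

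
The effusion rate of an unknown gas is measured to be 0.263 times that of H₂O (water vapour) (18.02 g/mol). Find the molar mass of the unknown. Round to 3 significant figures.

261 g/mol

Graham's law gives rate_X/rate_H₂O = √(M_H₂O/M_X).
0.263 = √(18.02/M_X)
M_X = 18.02 / 0.263² = 18.02 / 0.06917 = 261 g/mol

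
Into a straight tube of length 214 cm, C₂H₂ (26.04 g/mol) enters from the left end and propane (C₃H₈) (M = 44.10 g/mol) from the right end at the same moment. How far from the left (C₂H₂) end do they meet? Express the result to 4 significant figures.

Graham's law gives d_C₂H₂/d_C₃H₈ = rate_C₂H₂/rate_C₃H₈ = √(M_C₃H₈/M_C₂H₂) = √(44.10/26.04) = 1.301.
With d_C₂H₂ + d_C₃H₈ = 214 cm, d_C₃H₈ = 214/(1 + 1.301) = 92.99 cm.
d_C₂H₂ = 214 − 92.99 = 121.0 cm.

121.0 cm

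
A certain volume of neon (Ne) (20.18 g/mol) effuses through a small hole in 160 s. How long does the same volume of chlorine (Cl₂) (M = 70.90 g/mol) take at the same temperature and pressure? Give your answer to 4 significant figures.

Graham's law gives t_Cl₂/t_Ne = √(M_Cl₂/M_Ne) = √(70.90/20.18) = √3.513 = 1.874.
So the time for Cl₂ is 160 × 1.874 = 299.9 s.

299.9 s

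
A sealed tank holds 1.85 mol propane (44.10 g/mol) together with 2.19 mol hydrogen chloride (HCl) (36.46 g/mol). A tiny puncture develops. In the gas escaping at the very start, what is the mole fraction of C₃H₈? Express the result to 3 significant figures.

0.434

The effusion rate of species i is ∝ p_i/√M_i ∝ n_i/√M_i.
So x_C₃H₈ in the escaping gas = (n_C₃H₈/√M_C₃H₈) / Σ(n_i/√M_i)
= (1.85/√44.10) / (1.85/√44.10 + 2.19/√36.46) = 0.2786/(0.2786 + 0.3627) = 0.434.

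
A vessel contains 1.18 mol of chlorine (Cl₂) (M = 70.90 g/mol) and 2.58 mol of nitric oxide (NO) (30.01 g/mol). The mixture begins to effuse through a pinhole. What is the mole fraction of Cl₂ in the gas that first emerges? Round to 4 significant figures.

0.2293

The effusion rate of species i is ∝ p_i/√M_i ∝ n_i/√M_i.
Mole fraction of Cl₂ in the effusate = (n_Cl₂/√M_Cl₂) / (n_Cl₂/√M_Cl₂ + n_NO/√M_NO)
= (1.18/√70.90) / (1.18/√70.90 + 2.58/√30.01) = 0.1401/(0.1401 + 0.4710) = 0.2293.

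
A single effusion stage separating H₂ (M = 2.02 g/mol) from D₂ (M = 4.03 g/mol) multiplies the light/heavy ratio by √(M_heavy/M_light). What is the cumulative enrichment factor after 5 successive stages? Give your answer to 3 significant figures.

Each stage multiplies the ratio by α = √(4.03/2.02), so after 5 stages the overall factor is α^5 = (4.03/2.02)^(5/2).
= 1.99505^(5/2) = 5.62.

5.62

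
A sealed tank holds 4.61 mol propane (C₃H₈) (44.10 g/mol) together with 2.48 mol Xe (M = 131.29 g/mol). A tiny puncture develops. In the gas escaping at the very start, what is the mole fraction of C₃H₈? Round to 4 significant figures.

Each component's effusion rate ∝ (its partial pressure)·(1/√M) ∝ n_i/√M_i.
So x_C₃H₈ in the escaping gas = (n_C₃H₈/√M_C₃H₈) / Σ(n_i/√M_i)
= (4.61/√44.10) / (4.61/√44.10 + 2.48/√131.29) = 0.6942/(0.6942 + 0.2164) = 0.7623.

0.7623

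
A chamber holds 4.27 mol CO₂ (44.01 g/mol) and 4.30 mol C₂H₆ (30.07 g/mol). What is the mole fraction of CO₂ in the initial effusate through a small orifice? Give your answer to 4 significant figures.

Each component's effusion rate ∝ (its partial pressure)·(1/√M) ∝ n_i/√M_i.
Mole fraction of CO₂ in the effusate = (n_CO₂/√M_CO₂) / (n_CO₂/√M_CO₂ + n_C₂H₆/√M_C₂H₆)
= (4.27/√44.01) / (4.27/√44.01 + 4.30/√30.07) = 0.6437/(0.6437 + 0.7842) = 0.4508.

0.4508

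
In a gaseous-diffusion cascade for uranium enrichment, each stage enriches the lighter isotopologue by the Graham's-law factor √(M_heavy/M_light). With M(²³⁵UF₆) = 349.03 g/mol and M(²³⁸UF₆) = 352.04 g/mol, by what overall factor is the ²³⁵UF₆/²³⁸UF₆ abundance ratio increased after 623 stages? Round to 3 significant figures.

After 623 stages the ratio has grown by (√(352.04/349.03))^623 = (352.04/349.03)^(623/2).
= 1.00862^(623/2) = 14.5.

14.5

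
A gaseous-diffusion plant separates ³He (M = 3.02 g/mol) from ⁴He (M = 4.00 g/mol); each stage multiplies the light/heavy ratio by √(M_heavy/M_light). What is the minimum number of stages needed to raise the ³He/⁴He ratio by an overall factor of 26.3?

With α = √(4.00/3.02) per stage, ln α = ½ ln(1.32450) = 0.1405.
Need α^N ≥ 26.3 ⇒ N ≥ ln(26.3) / ln α = 3.270 / 0.1405 = 23.27.
Minimum whole number of stages: N = 24.

24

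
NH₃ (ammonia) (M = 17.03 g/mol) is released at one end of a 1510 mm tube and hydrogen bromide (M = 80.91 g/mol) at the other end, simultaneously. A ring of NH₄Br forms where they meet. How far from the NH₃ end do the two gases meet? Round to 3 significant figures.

1040 mm

The fronts meet when d_NH₃ + d_HBr = L with d_NH₃/d_HBr = √(M_HBr/M_NH₃) (Graham's law). Here √(M_HBr/M_NH₃) = √(80.91/17.03) = 2.180.
With d_NH₃ + d_HBr = 1510 mm, d_HBr = 1510/(1 + 2.180) = 474.9 mm.
d_NH₃ = 1510 − 474.9 = 1040 mm.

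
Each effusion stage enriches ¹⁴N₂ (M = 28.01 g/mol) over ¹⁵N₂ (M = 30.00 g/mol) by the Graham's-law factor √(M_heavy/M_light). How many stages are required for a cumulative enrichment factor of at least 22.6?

91

With α = √(30.00/28.01) per stage, ln α = ½ ln(1.07105) = 0.03432.
Need α^N ≥ 22.6 ⇒ N ≥ ln(22.6) / ln α = 3.118 / 0.03432 = 90.85.
Rounding up, N = 91 stages.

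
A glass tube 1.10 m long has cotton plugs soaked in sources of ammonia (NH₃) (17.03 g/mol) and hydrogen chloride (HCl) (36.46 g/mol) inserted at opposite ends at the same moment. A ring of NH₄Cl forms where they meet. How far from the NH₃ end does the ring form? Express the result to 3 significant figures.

In equal time, each gas travels a distance ∝ its rate ∝ 1/√M, so d_NH₃/d_HCl = √(M_HCl/M_NH₃) = √(36.46/17.03) = 1.463.
With d_NH₃ + d_HCl = 1.10 m, d_HCl = 1.10/(1 + 1.463) = 0.4466 m.
d_NH₃ = 1.10 − 0.4466 = 0.653 m.

0.653 m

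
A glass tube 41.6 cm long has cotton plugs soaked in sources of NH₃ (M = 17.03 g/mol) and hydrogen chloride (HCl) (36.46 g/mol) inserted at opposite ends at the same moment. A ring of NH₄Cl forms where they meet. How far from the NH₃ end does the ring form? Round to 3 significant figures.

24.7 cm

Graham's law gives d_NH₃/d_HCl = rate_NH₃/rate_HCl = √(M_HCl/M_NH₃) = √(36.46/17.03) = 1.463.
With d_NH₃ + d_HCl = 41.6 cm, d_HCl = 41.6/(1 + 1.463) = 16.89 cm.
d_NH₃ = 41.6 − 16.89 = 24.7 cm.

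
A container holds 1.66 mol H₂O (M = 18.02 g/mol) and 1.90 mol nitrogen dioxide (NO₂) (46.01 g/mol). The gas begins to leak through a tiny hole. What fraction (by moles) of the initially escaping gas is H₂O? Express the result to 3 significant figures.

Effusion rate of each component ∝ n_i/√M_i (partial pressure × 1/√M).
x_H₂O(eff) = (n_H₂O/√M_H₂O) / (n_H₂O/√M_H₂O + n_NO₂/√M_NO₂)
= (1.66/√18.02) / (1.66/√18.02 + 1.90/√46.01) = 0.3910/(0.3910 + 0.2801) = 0.583.

0.583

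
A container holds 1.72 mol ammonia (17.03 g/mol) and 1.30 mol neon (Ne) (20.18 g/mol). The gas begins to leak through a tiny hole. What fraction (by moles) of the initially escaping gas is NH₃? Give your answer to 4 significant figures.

Rate_i ∝ x_i/√M_i (Graham's law weighted by mole fraction), so the effusate composition follows n_i/√M_i.
Mole fraction of NH₃ in the effusate = (n_NH₃/√M_NH₃) / (n_NH₃/√M_NH₃ + n_Ne/√M_Ne)
= (1.72/√17.03) / (1.72/√17.03 + 1.30/√20.18) = 0.4168/(0.4168 + 0.2894) = 0.5902.

0.5902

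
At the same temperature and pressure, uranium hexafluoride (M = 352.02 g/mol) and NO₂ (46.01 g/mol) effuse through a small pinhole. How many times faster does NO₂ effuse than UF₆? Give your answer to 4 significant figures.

From Graham's law, rate_NO₂/rate_UF₆ = √(M_UF₆/M_NO₂) = √(352.02/46.01) = √7.651 = 2.766.

2.766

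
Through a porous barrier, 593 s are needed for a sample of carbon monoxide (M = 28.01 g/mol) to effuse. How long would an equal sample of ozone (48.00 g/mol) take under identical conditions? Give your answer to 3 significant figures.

776 s

By Graham's law, t_O₃/t_CO = √(M_O₃/M_CO) = √(48.00/28.01) = √1.714 = 1.309.
So the time for O₃ is 593 × 1.309 = 776 s.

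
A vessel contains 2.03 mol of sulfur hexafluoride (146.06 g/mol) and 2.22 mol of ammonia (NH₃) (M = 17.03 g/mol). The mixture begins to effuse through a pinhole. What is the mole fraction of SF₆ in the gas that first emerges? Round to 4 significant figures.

Each component's effusion rate ∝ (its partial pressure)·(1/√M) ∝ n_i/√M_i.
So x_SF₆ in the escaping gas = (n_SF₆/√M_SF₆) / Σ(n_i/√M_i)
= (2.03/√146.06) / (2.03/√146.06 + 2.22/√17.03) = 0.1680/(0.1680 + 0.5380) = 0.2379.

0.2379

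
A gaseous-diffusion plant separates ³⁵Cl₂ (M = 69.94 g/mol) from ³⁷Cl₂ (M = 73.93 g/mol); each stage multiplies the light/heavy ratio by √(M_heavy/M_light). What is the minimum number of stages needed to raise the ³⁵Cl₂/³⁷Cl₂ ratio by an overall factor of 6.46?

With α = √(73.93/69.94) per stage, ln α = ½ ln(1.05705) = 0.02774.
Need α^N ≥ 6.46 ⇒ N ≥ ln(6.46) / ln α = 1.866 / 0.02774 = 67.25.
Rounding up, N = 68 stages.

68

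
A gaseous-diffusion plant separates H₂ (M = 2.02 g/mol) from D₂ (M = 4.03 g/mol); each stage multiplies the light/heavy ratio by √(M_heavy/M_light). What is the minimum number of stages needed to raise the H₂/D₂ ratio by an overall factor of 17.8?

9

Per stage α = (4.03/2.02)^(1/2) = 1.99505^0.5, giving ln α = 0.3453.
Need α^N ≥ 17.8 ⇒ N ≥ ln(17.8) / ln α = 2.879 / 0.3453 = 8.34.
Minimum whole number of stages: N = 9.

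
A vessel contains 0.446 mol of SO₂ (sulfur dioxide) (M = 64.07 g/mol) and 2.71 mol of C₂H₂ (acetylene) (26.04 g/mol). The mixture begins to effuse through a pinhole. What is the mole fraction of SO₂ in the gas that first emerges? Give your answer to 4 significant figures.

Each component's effusion rate ∝ (its partial pressure)·(1/√M) ∝ n_i/√M_i.
Mole fraction of SO₂ in the effusate = (n_SO₂/√M_SO₂) / (n_SO₂/√M_SO₂ + n_C₂H₂/√M_C₂H₂)
= (0.446/√64.07) / (0.446/√64.07 + 2.71/√26.04) = 0.05572/(0.05572 + 0.5311) = 0.09496.

0.09496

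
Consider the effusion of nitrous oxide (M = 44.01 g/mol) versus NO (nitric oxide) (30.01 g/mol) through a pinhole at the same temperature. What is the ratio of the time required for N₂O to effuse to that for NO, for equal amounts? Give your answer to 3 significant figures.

Graham's law gives t_N₂O/t_NO = √(M_N₂O/M_NO) = √(44.01/30.01) = √1.467 = 1.21.

1.21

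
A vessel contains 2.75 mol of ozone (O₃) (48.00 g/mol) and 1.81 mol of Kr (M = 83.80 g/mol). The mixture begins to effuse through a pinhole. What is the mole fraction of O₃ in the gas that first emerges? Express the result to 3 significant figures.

Effusion rate of each component ∝ n_i/√M_i (partial pressure × 1/√M).
x_O₃(eff) = (n_O₃/√M_O₃) / (n_O₃/√M_O₃ + n_Kr/√M_Kr)
= (2.75/√48.00) / (2.75/√48.00 + 1.81/√83.80) = 0.3969/(0.3969 + 0.1977) = 0.667.

0.667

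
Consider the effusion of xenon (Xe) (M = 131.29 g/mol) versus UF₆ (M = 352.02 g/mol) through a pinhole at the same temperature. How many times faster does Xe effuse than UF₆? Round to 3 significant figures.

By Graham's law, rate_Xe/rate_UF₆ = √(M_UF₆/M_Xe) = √(352.02/131.29) = √2.681 = 1.64.

1.64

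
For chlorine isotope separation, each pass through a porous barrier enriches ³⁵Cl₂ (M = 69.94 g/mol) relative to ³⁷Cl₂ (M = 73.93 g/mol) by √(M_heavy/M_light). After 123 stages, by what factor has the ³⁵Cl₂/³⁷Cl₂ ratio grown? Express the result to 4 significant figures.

30.33

After 123 stages the ratio has grown by (√(73.93/69.94))^123 = (73.93/69.94)^(123/2).
= 1.05705^(123/2) = 30.33.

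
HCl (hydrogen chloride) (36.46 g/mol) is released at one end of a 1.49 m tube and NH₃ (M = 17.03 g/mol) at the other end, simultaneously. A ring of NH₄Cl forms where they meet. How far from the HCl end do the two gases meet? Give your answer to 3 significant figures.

0.605 m

The fronts meet when d_HCl + d_NH₃ = L with d_HCl/d_NH₃ = √(M_NH₃/M_HCl) (Graham's law). Here √(M_NH₃/M_HCl) = √(17.03/36.46) = 0.6834.
With d_HCl + d_NH₃ = 1.49 m, d_NH₃ = 1.49/(1 + 0.6834) = 0.8851 m.
d_HCl = 1.49 − 0.8851 = 0.605 m.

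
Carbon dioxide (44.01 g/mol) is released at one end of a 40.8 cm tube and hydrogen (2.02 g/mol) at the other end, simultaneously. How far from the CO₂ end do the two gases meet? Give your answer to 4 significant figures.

7.199 cm

The fronts meet when d_CO₂ + d_H₂ = L with d_CO₂/d_H₂ = √(M_H₂/M_CO₂) (Graham's law). Here √(M_H₂/M_CO₂) = √(2.02/44.01) = 0.2142.
With d_CO₂ + d_H₂ = 40.8 cm, d_H₂ = 40.8/(1 + 0.2142) = 33.60 cm.
d_CO₂ = 40.8 − 33.60 = 7.199 cm.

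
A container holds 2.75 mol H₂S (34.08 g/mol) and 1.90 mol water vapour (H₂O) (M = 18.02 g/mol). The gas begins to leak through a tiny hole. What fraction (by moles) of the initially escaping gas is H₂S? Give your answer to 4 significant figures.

Rate_i ∝ x_i/√M_i (Graham's law weighted by mole fraction), so the effusate composition follows n_i/√M_i.
x_H₂S(eff) = (n_H₂S/√M_H₂S) / (n_H₂S/√M_H₂S + n_H₂O/√M_H₂O)
= (2.75/√34.08) / (2.75/√34.08 + 1.90/√18.02) = 0.4711/(0.4711 + 0.4476) = 0.5128.

0.5128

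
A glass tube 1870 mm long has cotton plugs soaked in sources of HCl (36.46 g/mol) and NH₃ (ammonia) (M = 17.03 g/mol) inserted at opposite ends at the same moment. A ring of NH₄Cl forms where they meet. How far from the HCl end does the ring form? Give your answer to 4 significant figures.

The fronts meet when d_HCl + d_NH₃ = L with d_HCl/d_NH₃ = √(M_NH₃/M_HCl) (Graham's law). Here √(M_NH₃/M_HCl) = √(17.03/36.46) = 0.6834.
With d_HCl + d_NH₃ = 1870 mm, d_NH₃ = 1870/(1 + 0.6834) = 1111 mm.
d_HCl = 1870 − 1111 = 759.2 mm.

759.2 mm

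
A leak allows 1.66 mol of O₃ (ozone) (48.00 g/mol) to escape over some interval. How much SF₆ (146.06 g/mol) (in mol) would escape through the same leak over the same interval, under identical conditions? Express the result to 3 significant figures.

From Graham's law, rate_SF₆/rate_O₃ = √(M_O₃/M_SF₆) = √(48.00/146.06) = √0.3286 = 0.5733.
So the amount for SF₆ is 1.66 × 0.5733 = 0.952 mol.

0.952 mol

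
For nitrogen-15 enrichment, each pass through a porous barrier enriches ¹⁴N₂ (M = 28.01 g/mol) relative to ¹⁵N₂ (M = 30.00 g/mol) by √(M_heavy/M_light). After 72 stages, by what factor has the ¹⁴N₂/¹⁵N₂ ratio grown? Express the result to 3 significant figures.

Overall factor = α^72 with α = √(30.00/28.01), i.e. (30.00/28.01)^(72/2).
= 1.07105^36 = 11.8.

11.8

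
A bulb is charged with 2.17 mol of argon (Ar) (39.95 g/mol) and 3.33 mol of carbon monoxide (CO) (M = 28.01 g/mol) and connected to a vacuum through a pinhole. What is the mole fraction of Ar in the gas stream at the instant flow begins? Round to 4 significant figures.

0.3530

The effusion rate of species i is ∝ p_i/√M_i ∝ n_i/√M_i.
Mole fraction of Ar in the effusate = (n_Ar/√M_Ar) / (n_Ar/√M_Ar + n_CO/√M_CO)
= (2.17/√39.95) / (2.17/√39.95 + 3.33/√28.01) = 0.3433/(0.3433 + 0.6292) = 0.3530.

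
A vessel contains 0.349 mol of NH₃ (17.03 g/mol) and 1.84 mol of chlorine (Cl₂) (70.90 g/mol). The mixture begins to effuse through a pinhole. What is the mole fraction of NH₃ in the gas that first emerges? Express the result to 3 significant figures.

0.279

Each component's effusion rate ∝ (its partial pressure)·(1/√M) ∝ n_i/√M_i.
x_NH₃(eff) = (n_NH₃/√M_NH₃) / (n_NH₃/√M_NH₃ + n_Cl₂/√M_Cl₂)
= (0.349/√17.03) / (0.349/√17.03 + 1.84/√70.90) = 0.08457/(0.08457 + 0.2185) = 0.279.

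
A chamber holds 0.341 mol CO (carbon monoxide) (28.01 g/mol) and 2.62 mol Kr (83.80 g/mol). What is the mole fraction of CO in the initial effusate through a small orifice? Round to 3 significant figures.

0.184

Each component's effusion rate ∝ (its partial pressure)·(1/√M) ∝ n_i/√M_i.
Mole fraction of CO in the effusate = (n_CO/√M_CO) / (n_CO/√M_CO + n_Kr/√M_Kr)
= (0.341/√28.01) / (0.341/√28.01 + 2.62/√83.80) = 0.06443/(0.06443 + 0.2862) = 0.184.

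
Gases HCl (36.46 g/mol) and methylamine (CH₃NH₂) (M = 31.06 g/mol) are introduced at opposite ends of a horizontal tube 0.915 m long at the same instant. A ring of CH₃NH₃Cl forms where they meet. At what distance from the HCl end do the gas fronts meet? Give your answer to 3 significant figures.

0.439 m

In equal time, each gas travels a distance ∝ its rate ∝ 1/√M, so d_HCl/d_CH₃NH₂ = √(M_CH₃NH₂/M_HCl) = √(31.06/36.46) = 0.9230.
With d_HCl + d_CH₃NH₂ = 0.915 m, d_CH₃NH₂ = 0.915/(1 + 0.9230) = 0.4758 m.
d_HCl = 0.915 − 0.4758 = 0.439 m.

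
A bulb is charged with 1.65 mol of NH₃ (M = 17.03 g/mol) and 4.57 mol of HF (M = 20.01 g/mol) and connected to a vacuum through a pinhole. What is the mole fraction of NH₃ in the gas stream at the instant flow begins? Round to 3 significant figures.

0.281

Each component's effusion rate ∝ (its partial pressure)·(1/√M) ∝ n_i/√M_i.
Mole fraction of NH₃ in the effusate = (n_NH₃/√M_NH₃) / (n_NH₃/√M_NH₃ + n_HF/√M_HF)
= (1.65/√17.03) / (1.65/√17.03 + 4.57/√20.01) = 0.3998/(0.3998 + 1.022) = 0.281.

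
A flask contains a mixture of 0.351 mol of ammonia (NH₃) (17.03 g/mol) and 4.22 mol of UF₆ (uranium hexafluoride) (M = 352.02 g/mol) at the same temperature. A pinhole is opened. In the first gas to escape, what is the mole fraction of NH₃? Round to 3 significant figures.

The effusion rate of species i is ∝ p_i/√M_i ∝ n_i/√M_i.
Mole fraction of NH₃ in the effusate = (n_NH₃/√M_NH₃) / (n_NH₃/√M_NH₃ + n_UF₆/√M_UF₆)
= (0.351/√17.03) / (0.351/√17.03 + 4.22/√352.02) = 0.08505/(0.08505 + 0.2249) = 0.274.

0.274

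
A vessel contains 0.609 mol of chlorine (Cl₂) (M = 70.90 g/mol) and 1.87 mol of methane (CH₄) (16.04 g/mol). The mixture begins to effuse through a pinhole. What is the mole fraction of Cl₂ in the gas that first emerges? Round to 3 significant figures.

0.134

Effusion rate of each component ∝ n_i/√M_i (partial pressure × 1/√M).
Mole fraction of Cl₂ in the effusate = (n_Cl₂/√M_Cl₂) / (n_Cl₂/√M_Cl₂ + n_CH₄/√M_CH₄)
= (0.609/√70.90) / (0.609/√70.90 + 1.87/√16.04) = 0.07233/(0.07233 + 0.4669) = 0.134.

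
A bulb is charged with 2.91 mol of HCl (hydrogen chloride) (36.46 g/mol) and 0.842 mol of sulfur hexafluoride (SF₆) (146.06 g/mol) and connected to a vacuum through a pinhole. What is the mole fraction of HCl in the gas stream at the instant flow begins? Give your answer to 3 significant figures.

The effusion rate of species i is ∝ p_i/√M_i ∝ n_i/√M_i.
So x_HCl in the escaping gas = (n_HCl/√M_HCl) / Σ(n_i/√M_i)
= (2.91/√36.46) / (2.91/√36.46 + 0.842/√146.06) = 0.4819/(0.4819 + 0.06967) = 0.874.

0.874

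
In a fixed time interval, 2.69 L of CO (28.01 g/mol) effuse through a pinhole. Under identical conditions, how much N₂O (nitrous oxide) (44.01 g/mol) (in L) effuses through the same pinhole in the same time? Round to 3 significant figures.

2.15 L

Using Graham's law: rate_N₂O/rate_CO = √(M_CO/M_N₂O) = √(28.01/44.01) = √0.6364 = 0.7978.
So the volume for N₂O is 2.69 × 0.7978 = 2.15 L.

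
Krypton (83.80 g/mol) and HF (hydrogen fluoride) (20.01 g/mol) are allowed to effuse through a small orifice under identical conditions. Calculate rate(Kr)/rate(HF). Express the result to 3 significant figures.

0.489

From Graham's law, rate_Kr/rate_HF = √(M_HF/M_Kr) = √(20.01/83.80) = √0.2388 = 0.489.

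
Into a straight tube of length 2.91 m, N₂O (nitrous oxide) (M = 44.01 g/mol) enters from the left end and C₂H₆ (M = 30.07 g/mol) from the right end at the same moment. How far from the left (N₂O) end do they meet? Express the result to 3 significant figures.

In equal time, each gas travels a distance ∝ its rate ∝ 1/√M, so d_N₂O/d_C₂H₆ = √(M_C₂H₆/M_N₂O) = √(30.07/44.01) = 0.8266.
With d_N₂O + d_C₂H₆ = 2.91 m, d_C₂H₆ = 2.91/(1 + 0.8266) = 1.593 m.
d_N₂O = 2.91 − 1.593 = 1.32 m.

1.32 m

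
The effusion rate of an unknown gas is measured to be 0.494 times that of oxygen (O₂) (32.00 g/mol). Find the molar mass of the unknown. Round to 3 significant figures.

131 g/mol

From Graham's law, rate_X/rate_O₂ = √(M_O₂/M_X).
0.494 = √(32.00/M_X)
M_X = 32.00 / 0.494² = 32.00 / 0.2440 = 131 g/mol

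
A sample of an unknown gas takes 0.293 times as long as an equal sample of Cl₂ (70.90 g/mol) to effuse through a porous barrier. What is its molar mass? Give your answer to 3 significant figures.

6.09 g/mol

Using Graham's law: t_X/t_Cl₂ = √(M_X/M_Cl₂).
0.293 = √(M_X/70.90)
M_X = 70.90 × 0.293² = 70.90 × 0.08585 = 6.09 g/mol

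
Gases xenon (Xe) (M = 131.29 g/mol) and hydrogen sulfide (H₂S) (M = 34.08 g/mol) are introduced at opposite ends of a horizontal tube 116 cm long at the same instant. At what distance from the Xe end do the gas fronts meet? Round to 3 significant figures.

The fronts meet when d_Xe + d_H₂S = L with d_Xe/d_H₂S = √(M_H₂S/M_Xe) (Graham's law). Here √(M_H₂S/M_Xe) = √(34.08/131.29) = 0.5095.
With d_Xe + d_H₂S = 116 cm, d_H₂S = 116/(1 + 0.5095) = 76.85 cm.
d_Xe = 116 − 76.85 = 39.2 cm.

39.2 cm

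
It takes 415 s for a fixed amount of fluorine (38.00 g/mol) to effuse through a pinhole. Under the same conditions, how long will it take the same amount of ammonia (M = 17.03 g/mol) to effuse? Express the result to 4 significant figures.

277.8 s

By Graham's law, t_NH₃/t_F₂ = √(M_NH₃/M_F₂) = √(17.03/38.00) = √0.4482 = 0.6694.
So the time for NH₃ is 415 × 0.6694 = 277.8 s.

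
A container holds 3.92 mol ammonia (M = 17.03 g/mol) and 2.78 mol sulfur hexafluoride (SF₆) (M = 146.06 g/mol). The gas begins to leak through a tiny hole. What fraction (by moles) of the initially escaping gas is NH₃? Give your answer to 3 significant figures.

0.805

Effusion rate of each component ∝ n_i/√M_i (partial pressure × 1/√M).
So x_NH₃ in the escaping gas = (n_NH₃/√M_NH₃) / Σ(n_i/√M_i)
= (3.92/√17.03) / (3.92/√17.03 + 2.78/√146.06) = 0.9499/(0.9499 + 0.2300) = 0.805.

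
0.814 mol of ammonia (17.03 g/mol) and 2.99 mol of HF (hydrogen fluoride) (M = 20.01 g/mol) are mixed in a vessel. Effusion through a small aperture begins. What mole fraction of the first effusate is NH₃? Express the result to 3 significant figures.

0.228

Each component's effusion rate ∝ (its partial pressure)·(1/√M) ∝ n_i/√M_i.
Mole fraction of NH₃ in the effusate = (n_NH₃/√M_NH₃) / (n_NH₃/√M_NH₃ + n_HF/√M_HF)
= (0.814/√17.03) / (0.814/√17.03 + 2.99/√20.01) = 0.1973/(0.1973 + 0.6684) = 0.228.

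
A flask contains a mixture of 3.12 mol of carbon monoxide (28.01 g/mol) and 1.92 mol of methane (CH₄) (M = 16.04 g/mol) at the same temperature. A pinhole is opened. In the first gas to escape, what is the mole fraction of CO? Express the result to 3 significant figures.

0.552

Effusion rate of each component ∝ n_i/√M_i (partial pressure × 1/√M).
x_CO(eff) = (n_CO/√M_CO) / (n_CO/√M_CO + n_CH₄/√M_CH₄)
= (3.12/√28.01) / (3.12/√28.01 + 1.92/√16.04) = 0.5895/(0.5895 + 0.4794) = 0.552.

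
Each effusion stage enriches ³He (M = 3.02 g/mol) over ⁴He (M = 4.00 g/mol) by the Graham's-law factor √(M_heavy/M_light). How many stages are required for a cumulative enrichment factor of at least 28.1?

Single-stage factor α = √(4.00/3.02), so ln α = ½ ln(1.32450) = 0.1405.
Need α^N ≥ 28.1 ⇒ N ≥ ln(28.1) / ln α = 3.336 / 0.1405 = 23.74.
So at least 24 stages are needed.

24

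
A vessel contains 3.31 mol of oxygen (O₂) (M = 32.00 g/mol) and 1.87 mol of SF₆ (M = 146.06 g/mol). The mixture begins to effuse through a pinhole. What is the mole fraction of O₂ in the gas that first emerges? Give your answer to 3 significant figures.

Effusion rate of each component ∝ n_i/√M_i (partial pressure × 1/√M).
So x_O₂ in the escaping gas = (n_O₂/√M_O₂) / Σ(n_i/√M_i)
= (3.31/√32.00) / (3.31/√32.00 + 1.87/√146.06) = 0.5851/(0.5851 + 0.1547) = 0.791.

0.791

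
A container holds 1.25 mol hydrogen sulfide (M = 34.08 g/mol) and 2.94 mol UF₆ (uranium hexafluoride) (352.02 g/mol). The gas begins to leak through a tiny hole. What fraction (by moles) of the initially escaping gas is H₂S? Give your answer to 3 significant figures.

Rate_i ∝ x_i/√M_i (Graham's law weighted by mole fraction), so the effusate composition follows n_i/√M_i.
Mole fraction of H₂S in the effusate = (n_H₂S/√M_H₂S) / (n_H₂S/√M_H₂S + n_UF₆/√M_UF₆)
= (1.25/√34.08) / (1.25/√34.08 + 2.94/√352.02) = 0.2141/(0.2141 + 0.1567) = 0.577.

0.577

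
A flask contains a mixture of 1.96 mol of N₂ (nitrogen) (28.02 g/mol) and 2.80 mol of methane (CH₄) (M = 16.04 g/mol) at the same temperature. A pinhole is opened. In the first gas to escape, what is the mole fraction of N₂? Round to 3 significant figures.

Rate_i ∝ x_i/√M_i (Graham's law weighted by mole fraction), so the effusate composition follows n_i/√M_i.
So x_N₂ in the escaping gas = (n_N₂/√M_N₂) / Σ(n_i/√M_i)
= (1.96/√28.02) / (1.96/√28.02 + 2.80/√16.04) = 0.3703/(0.3703 + 0.6991) = 0.346.

0.346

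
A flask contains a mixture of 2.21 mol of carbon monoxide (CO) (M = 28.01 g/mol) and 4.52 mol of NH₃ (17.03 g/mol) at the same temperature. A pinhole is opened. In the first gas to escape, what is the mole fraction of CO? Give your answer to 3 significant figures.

Each component's effusion rate ∝ (its partial pressure)·(1/√M) ∝ n_i/√M_i.
Mole fraction of CO in the effusate = (n_CO/√M_CO) / (n_CO/√M_CO + n_NH₃/√M_NH₃)
= (2.21/√28.01) / (2.21/√28.01 + 4.52/√17.03) = 0.4176/(0.4176 + 1.095) = 0.276.

0.276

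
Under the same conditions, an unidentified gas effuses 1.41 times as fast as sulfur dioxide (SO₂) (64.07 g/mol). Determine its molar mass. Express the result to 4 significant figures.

32.23 g/mol

Since effusion rate ∝ 1/√M, rate_X/rate_SO₂ = √(M_SO₂/M_X).
1.41 = √(64.07/M_X)
M_X = 64.07 / 1.41² = 64.07 / 1.988 = 32.23 g/mol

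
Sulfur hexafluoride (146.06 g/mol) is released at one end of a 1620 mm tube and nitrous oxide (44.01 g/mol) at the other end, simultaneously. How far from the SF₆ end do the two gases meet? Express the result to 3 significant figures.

Graham's law gives d_SF₆/d_N₂O = rate_SF₆/rate_N₂O = √(M_N₂O/M_SF₆) = √(44.01/146.06) = 0.5489.
With d_SF₆ + d_N₂O = 1620 mm, d_N₂O = 1620/(1 + 0.5489) = 1046 mm.
d_SF₆ = 1620 − 1046 = 574 mm.

574 mm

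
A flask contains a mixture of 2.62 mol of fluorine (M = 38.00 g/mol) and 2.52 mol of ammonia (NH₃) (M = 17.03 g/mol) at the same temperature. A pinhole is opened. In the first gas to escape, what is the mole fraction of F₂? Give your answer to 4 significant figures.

0.4104

Rate_i ∝ x_i/√M_i (Graham's law weighted by mole fraction), so the effusate composition follows n_i/√M_i.
So x_F₂ in the escaping gas = (n_F₂/√M_F₂) / Σ(n_i/√M_i)
= (2.62/√38.00) / (2.62/√38.00 + 2.52/√17.03) = 0.4250/(0.4250 + 0.6107) = 0.4104.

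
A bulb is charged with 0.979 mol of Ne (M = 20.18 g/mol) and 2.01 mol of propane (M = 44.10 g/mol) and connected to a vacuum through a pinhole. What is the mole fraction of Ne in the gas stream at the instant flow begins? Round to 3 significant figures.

0.419

Each component's effusion rate ∝ (its partial pressure)·(1/√M) ∝ n_i/√M_i.
x_Ne(eff) = (n_Ne/√M_Ne) / (n_Ne/√M_Ne + n_C₃H₈/√M_C₃H₈)
= (0.979/√20.18) / (0.979/√20.18 + 2.01/√44.10) = 0.2179/(0.2179 + 0.3027) = 0.419.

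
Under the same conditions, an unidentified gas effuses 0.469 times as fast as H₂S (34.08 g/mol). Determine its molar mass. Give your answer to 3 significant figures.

Since effusion rate ∝ 1/√M, rate_X/rate_H₂S = √(M_H₂S/M_X).
0.469 = √(34.08/M_X)
M_X = 34.08 / 0.469² = 34.08 / 0.2200 = 155 g/mol

155 g/mol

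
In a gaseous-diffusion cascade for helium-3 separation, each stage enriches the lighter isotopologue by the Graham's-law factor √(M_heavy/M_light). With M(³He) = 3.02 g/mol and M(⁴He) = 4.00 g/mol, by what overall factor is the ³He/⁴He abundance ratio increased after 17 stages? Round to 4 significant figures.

Each stage multiplies the ratio by α = √(4.00/3.02), so after 17 stages the overall factor is α^17 = (4.00/3.02)^(17/2).
= 1.32450^(17/2) = 10.90.

10.90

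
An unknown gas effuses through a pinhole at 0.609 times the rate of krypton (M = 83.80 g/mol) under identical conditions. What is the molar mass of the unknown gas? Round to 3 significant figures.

226 g/mol

Since effusion rate ∝ 1/√M, rate_X/rate_Kr = √(M_Kr/M_X).
0.609 = √(83.80/M_X)
M_X = 83.80 / 0.609² = 83.80 / 0.3709 = 226 g/mol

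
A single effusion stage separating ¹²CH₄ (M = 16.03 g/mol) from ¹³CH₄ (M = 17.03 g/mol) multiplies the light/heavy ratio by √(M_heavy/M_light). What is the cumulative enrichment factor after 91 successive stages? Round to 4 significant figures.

15.70

Each stage multiplies the ratio by α = √(17.03/16.03), so after 91 stages the overall factor is α^91 = (17.03/16.03)^(91/2).
= 1.06238^(91/2) = 15.70.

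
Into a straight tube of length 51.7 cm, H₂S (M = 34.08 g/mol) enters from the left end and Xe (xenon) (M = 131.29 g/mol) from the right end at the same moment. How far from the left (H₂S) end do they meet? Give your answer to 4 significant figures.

34.25 cm

Graham's law gives d_H₂S/d_Xe = rate_H₂S/rate_Xe = √(M_Xe/M_H₂S) = √(131.29/34.08) = 1.963.
With d_H₂S + d_Xe = 51.7 cm, d_Xe = 51.7/(1 + 1.963) = 17.45 cm.
d_H₂S = 51.7 − 17.45 = 34.25 cm.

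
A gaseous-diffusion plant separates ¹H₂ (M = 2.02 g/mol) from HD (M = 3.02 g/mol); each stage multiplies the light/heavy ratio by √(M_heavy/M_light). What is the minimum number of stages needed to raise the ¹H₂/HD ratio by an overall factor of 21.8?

Per stage α = (3.02/2.02)^(1/2) = 1.49505^0.5, giving ln α = 0.2011.
Need α^N ≥ 21.8 ⇒ N ≥ ln(21.8) / ln α = 3.082 / 0.2011 = 15.33.
Minimum whole number of stages: N = 16.

16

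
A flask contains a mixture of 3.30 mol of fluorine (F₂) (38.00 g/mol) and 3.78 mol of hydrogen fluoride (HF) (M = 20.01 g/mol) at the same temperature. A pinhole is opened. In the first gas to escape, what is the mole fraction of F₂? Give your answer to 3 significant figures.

Effusion rate of each component ∝ n_i/√M_i (partial pressure × 1/√M).
Mole fraction of F₂ in the effusate = (n_F₂/√M_F₂) / (n_F₂/√M_F₂ + n_HF/√M_HF)
= (3.30/√38.00) / (3.30/√38.00 + 3.78/√20.01) = 0.5353/(0.5353 + 0.8450) = 0.388.

0.388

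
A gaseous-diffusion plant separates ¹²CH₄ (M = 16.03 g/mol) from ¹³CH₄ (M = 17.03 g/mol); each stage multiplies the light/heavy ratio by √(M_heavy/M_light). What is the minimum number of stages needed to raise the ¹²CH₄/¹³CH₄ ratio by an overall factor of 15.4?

Per stage α = (17.03/16.03)^(1/2) = 1.06238^0.5, giving ln α = 0.03026.
Need α^N ≥ 15.4 ⇒ N ≥ ln(15.4) / ln α = 2.734 / 0.03026 = 90.37.
Rounding up, N = 91 stages.

91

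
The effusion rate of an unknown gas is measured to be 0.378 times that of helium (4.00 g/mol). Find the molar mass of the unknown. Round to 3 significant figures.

28.0 g/mol

Since effusion rate ∝ 1/√M, rate_X/rate_He = √(M_He/M_X).
0.378 = √(4.00/M_X)
M_X = 4.00 / 0.378² = 4.00 / 0.1429 = 28.0 g/mol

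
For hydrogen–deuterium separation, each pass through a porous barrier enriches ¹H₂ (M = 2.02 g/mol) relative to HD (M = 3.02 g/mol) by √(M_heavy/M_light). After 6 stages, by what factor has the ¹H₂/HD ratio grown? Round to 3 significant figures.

3.34

After 6 stages the ratio has grown by (√(3.02/2.02))^6 = (3.02/2.02)^(6/2).
= 1.49505^3 = 3.34.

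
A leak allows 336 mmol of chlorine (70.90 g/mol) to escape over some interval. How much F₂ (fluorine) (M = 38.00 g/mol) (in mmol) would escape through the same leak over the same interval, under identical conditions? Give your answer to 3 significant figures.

459 mmol

Since effusion rate ∝ 1/√M, rate_F₂/rate_Cl₂ = √(M_Cl₂/M_F₂) = √(70.90/38.00) = √1.866 = 1.366.
So the amount for F₂ is 336 × 1.366 = 459 mmol.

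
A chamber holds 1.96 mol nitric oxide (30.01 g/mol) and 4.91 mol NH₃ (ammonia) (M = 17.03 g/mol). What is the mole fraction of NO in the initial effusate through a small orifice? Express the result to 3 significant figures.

0.231

Rate_i ∝ x_i/√M_i (Graham's law weighted by mole fraction), so the effusate composition follows n_i/√M_i.
Mole fraction of NO in the effusate = (n_NO/√M_NO) / (n_NO/√M_NO + n_NH₃/√M_NH₃)
= (1.96/√30.01) / (1.96/√30.01 + 4.91/√17.03) = 0.3578/(0.3578 + 1.190) = 0.231.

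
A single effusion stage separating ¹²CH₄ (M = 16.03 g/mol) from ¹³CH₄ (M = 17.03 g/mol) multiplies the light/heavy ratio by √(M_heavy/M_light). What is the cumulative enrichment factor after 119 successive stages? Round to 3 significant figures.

Overall factor = α^119 with α = √(17.03/16.03), i.e. (17.03/16.03)^(119/2).
= 1.06238^(119/2) = 36.6.

36.6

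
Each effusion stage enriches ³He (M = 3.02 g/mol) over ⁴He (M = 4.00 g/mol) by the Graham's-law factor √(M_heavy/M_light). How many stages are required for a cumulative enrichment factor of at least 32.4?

25

Per stage α = (4.00/3.02)^(1/2) = 1.32450^0.5, giving ln α = 0.1405.
Need α^N ≥ 32.4 ⇒ N ≥ ln(32.4) / ln α = 3.478 / 0.1405 = 24.75.
So at least 25 stages are needed.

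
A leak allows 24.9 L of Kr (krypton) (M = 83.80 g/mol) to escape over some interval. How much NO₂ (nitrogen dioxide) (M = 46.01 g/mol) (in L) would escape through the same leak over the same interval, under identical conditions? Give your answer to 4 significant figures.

Using Graham's law: rate_NO₂/rate_Kr = √(M_Kr/M_NO₂) = √(83.80/46.01) = √1.821 = 1.350.
So the volume for NO₂ is 24.9 × 1.350 = 33.60 L.

33.60 L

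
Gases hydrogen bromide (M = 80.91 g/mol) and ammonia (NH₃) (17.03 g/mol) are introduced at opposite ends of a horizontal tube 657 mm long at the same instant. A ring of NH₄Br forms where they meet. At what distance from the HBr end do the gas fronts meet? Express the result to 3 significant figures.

Graham's law gives d_HBr/d_NH₃ = rate_HBr/rate_NH₃ = √(M_NH₃/M_HBr) = √(17.03/80.91) = 0.4588.
With d_HBr + d_NH₃ = 657 mm, d_NH₃ = 657/(1 + 0.4588) = 450.4 mm.
d_HBr = 657 − 450.4 = 207 mm.

207 mm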